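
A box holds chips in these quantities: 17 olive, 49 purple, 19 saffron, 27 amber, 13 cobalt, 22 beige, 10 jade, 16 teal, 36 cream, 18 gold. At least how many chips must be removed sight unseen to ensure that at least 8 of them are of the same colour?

71

Pigeonhole: put each drawn chip into a box by colour. The largest draw with every box below 8 takes min(count, 7) from each colour.
Σ min(cᵢ, 7) = 7 + 7 + 7 + 7 + 7 + 7 + 7 + 7 + 7 + 7 = 70.
Draw number 70 + 1 = 71 must push one box to 8.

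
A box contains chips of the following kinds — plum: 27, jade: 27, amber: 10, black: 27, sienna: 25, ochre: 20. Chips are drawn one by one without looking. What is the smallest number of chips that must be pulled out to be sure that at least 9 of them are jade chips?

118

In the worst case for collecting jade chips, every non-jade chip comes out first.
There are 27 + 10 + 27 + 25 + 20 = 109 non-jade chips altogether.
After those, each further chip must be jade, so 109 + 9 = 118 draws guarantee 9 jade chips.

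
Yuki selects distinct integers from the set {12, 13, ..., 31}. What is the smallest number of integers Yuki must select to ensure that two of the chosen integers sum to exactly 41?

A set avoiding the sum 41 can contain at most one of each pair {x, 41−x}, plus the 2 elements whose complement lies outside the range.
The integers 21, …, 31 (11 of them) are such a set: any two sum to at least 21+22 = 43 > 41.
Any 12th integer completes one of the 9 pairs, so 12 choices force a sum of 41.

12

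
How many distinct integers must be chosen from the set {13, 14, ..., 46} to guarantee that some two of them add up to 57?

19

Two chosen integers sum to 57 exactly when both halves of some pair {x, 57−x} with 13 ≤ x ≤ 57−x ≤ 44 are chosen — 16 such pairs.
The remaining 2 elements (those with no distinct partner in range) can never complete a 57-sum, so the worst case takes all of them and one from each pair: 2 + 16 = 18.
The 19th integer has to be the second member of some pair, so 18 + 1 = 19.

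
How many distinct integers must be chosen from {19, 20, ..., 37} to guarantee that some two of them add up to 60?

13

A set avoiding the sum 60 can contain at most one of each pair {x, 60−x}, plus the 5 elements whose complement lies outside the range or equal to its own complement.
The integers 19, …, 30 (12 of them) are such a set: any two sum to at least 19+20 = 39 and at most 29+30 = 59 < 60.
By pigeonhole, any 13th integer completes one of the 7 pairs, so 13 choices force a sum of 60.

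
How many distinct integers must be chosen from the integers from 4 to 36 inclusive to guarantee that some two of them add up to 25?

25

A set avoiding the sum 25 can contain at most one of each pair {x, 25−x}, plus the 15 elements whose complement lies outside the range.
The integers 13, …, 36 (24 of them) are such a set: any two sum to at least 13+14 = 27 > 25.
Any 25th integer completes one of the 9 pairs, so 25 choices force a sum of 25.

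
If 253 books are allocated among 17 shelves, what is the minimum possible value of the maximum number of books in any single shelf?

15

By pigeonhole, the 17 shelves are the holes and the 253 books are the pigeons.
If every shelf held at most 14 books, the total would be at most 17 × 14 = 238, which is less than 253.
So some shelf holds at least ⌈253/17⌉ = 15 books.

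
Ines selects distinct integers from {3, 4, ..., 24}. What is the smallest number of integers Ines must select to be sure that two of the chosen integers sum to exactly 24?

14

Group the elements by complementary pair {x, 24−x}: {3,21}, {4,20}, {5,19}, …, giving 9 two-element pairs, the single value 12 (it cannot pair with itself since the integers are distinct), and 3 integers whose partner 24−x falls outside [3,24].
By pigeonhole, treating each of those 13 groups as a pigeonhole, one can pick one integer per group — 13 integers — with no two summing to 24.
The 14th integer lands in an occupied pair, forcing a sum of 24.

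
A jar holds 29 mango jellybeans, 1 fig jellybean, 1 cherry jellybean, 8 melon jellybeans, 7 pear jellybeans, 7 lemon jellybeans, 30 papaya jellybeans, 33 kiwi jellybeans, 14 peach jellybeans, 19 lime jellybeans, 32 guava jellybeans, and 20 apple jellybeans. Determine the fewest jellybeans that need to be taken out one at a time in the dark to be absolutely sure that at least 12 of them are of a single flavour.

102

An adversary could hand out at most 11 jellybeans per flavour (5 flavours run out sooner): 11 + 1 + 1 + 8 + 7 + 7 + 11 + 11 + 11 + 11 + 11 + 11 = 101 jellybeans and still no flavour has 12.
By pigeonhole, one more jellybean lands in a flavour already at 11, so 102 draws are enough and 101 are not.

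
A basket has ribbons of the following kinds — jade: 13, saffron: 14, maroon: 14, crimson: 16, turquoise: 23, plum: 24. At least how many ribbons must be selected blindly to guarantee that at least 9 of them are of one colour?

49

By the pigeonhole principle, put each drawn ribbon into a box by colour. The largest draw with every box below 9 takes min(count, 8) from each colour.
Σ min(cᵢ, 8) = 8 + 8 + 8 + 8 + 8 + 8 = 48.
Draw number 48 + 1 = 49 must push one box to 9.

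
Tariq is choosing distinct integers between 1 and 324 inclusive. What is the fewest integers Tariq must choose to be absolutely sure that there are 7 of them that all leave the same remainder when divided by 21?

By the pigeonhole principle, the 21 residue classes mod 21 are the pigeonholes.
With 126 integers one could put 6 in each residue class and have no class reach 7.
The 127th integer pushes some class to 7, so 21·6 + 1 = 127.

127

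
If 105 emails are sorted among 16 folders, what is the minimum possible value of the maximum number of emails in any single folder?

The 16 folders are the holes and the 105 emails are the pigeons.
If every folder held at most 6 emails, the total would be at most 16 × 6 = 96, which is less than 105.
So some folder holds at least ⌈105/16⌉ = 7 emails.

7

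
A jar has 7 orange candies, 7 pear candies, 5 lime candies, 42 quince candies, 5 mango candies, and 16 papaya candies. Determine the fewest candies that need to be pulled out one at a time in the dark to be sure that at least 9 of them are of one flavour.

An adversary could hand out at most 8 candies per flavour (4 flavours run out sooner): 7 + 7 + 5 + 8 + 5 + 8 = 40 candies and still no flavour has 9.
One more candy lands in a flavour already at 8, so 41 draws are enough and 40 are not.

41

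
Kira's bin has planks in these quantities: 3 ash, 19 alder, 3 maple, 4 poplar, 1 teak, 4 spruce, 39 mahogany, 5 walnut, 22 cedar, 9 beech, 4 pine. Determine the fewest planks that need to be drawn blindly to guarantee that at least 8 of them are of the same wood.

53

The 11 woods are the holes; the planks drawn are the pigeons.
To avoid 8 of any one wood, the worst case takes at most 7 of each wood, or every plank of a wood that has fewer than 7.
That gives 3 + 7 + 3 + 4 + 1 + 4 + 7 + 5 + 7 + 7 + 4 = 52 planks with no wood reaching 8.
The next plank forces some wood to 8, so 52 + 1 = 53.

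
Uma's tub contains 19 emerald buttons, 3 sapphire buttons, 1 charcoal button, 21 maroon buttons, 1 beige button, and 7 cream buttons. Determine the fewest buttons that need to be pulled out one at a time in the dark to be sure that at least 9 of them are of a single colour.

By the pigeonhole principle, put each drawn button into a box by colour. The largest draw with every box below 9 takes min(count, 8) from each colour; colours with fewer than 8 contribute all they have.
Σ min(cᵢ, 8) = 8 + 3 + 1 + 8 + 1 + 7 = 28.
Draw number 28 + 1 = 29 must push one box to 9.

29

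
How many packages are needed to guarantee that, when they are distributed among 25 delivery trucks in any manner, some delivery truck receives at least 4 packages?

With 75 packages one could put exactly 3 in each of the 25 delivery trucks, and no delivery truck would reach 4.
Pigeonhole: one more package must land in a delivery truck that already has 3, giving it 4.
So 25 × 3 + 1 = 76 packages are required.

76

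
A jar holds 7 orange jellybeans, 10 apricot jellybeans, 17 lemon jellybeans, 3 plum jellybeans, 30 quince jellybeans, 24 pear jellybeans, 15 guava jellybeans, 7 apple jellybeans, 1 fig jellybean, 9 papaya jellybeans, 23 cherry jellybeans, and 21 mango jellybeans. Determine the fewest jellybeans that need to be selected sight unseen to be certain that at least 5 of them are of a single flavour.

45

By pigeonhole, the 12 flavours are the holes; the jellybeans drawn are the pigeons.
To avoid 5 of any one flavour, the worst case takes at most 4 of each flavour, or every jellybean of a flavour that has fewer than 4.
That gives 4 + 4 + 4 + 3 + 4 + 4 + 4 + 4 + 1 + 4 + 4 + 4 = 44 jellybeans with no flavour reaching 5.
The next jellybean forces some flavour to 5, so 44 + 1 = 45.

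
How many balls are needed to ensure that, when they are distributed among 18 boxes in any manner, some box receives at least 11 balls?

With 180 balls one could put exactly 10 in each of the 18 boxes, and no box would reach 11.
By pigeonhole, one more ball must land in a box that already has 10, giving it 11.
So 18 × 10 + 1 = 181 balls are required.

181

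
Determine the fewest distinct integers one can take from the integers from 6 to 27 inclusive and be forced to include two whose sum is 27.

A set avoiding the sum 27 can contain at most one of each pair {x, 27−x}, plus the 6 elements whose complement lies outside the range.
The integers 14, …, 27 (14 of them) are such a set: any two sum to at least 14+15 = 29 > 27.
By pigeonhole, any 15th integer completes one of the 8 pairs, so 15 choices force a sum of 27.

15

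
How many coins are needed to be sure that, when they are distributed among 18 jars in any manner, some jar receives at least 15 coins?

253

With 252 coins one could put exactly 14 in each of the 18 jars, and no jar would reach 15.
One more coin must land in a jar that already has 14, giving it 15.
So 18 × 14 + 1 = 253 coins are required.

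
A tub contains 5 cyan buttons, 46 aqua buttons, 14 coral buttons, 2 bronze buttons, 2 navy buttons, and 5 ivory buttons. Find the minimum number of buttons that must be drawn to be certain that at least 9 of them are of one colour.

An adversary could hand out at most 8 buttons per colour (4 colours run out sooner): 5 + 8 + 8 + 2 + 2 + 5 = 30 buttons and still no colour has 9.
One more button lands in a colour already at 8, so 31 draws are enough and 30 are not.

31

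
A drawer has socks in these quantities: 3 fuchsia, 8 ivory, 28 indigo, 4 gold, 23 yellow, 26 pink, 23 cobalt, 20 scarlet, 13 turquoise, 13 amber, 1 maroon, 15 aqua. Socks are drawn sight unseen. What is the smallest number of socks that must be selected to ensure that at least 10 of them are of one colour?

An adversary could hand out at most 9 socks per colour (4 colours run out sooner): 3 + 8 + 9 + 4 + 9 + 9 + 9 + 9 + 9 + 9 + 1 + 9 = 88 socks and still no colour has 10.
Pigeonhole: one more sock lands in a colour already at 9, so 89 draws are enough and 88 are not.

89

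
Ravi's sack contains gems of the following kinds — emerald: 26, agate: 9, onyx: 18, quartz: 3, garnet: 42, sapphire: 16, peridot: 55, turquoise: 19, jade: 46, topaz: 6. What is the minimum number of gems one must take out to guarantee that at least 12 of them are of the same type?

96

Pigeonhole: the 10 types are the holes; the gems drawn are the pigeons.
To avoid 12 of any one type, the worst case takes at most 11 of each type, or every gem of a type that has fewer than 11.
That gives 11 + 9 + 11 + 3 + 11 + 11 + 11 + 11 + 11 + 6 = 95 gems with no type reaching 12.
The next gem forces some type to 12, so 95 + 1 = 96.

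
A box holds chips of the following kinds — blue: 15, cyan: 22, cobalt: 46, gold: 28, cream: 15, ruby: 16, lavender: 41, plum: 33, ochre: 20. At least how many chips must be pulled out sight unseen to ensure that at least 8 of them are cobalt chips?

198

In the worst case for collecting cobalt chips, every non-cobalt chip comes out first.
There are 15 + 22 + 28 + 15 + 16 + 41 + 33 + 20 = 190 non-cobalt chips altogether.
After those, each further chip must be cobalt, so 190 + 8 = 198 draws guarantee 8 cobalt chips.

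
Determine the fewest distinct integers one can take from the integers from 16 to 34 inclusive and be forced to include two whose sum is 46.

A set avoiding the sum 46 can contain at most one of each pair {x, 46−x}, plus the 5 elements whose complement lies outside the range or equal to its own complement.
The integers 23, …, 34 (12 of them) are such a set: any two sum to at least 23+24 = 47 > 46.
By pigeonhole, any 13th integer completes one of the 7 pairs, so 13 choices force a sum of 46.

13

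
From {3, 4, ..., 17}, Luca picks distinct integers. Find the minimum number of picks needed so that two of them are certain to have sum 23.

10

A set avoiding the sum 23 can contain at most one of each pair {x, 23−x}, plus the 3 elements whose complement lies outside the range.
The integers 3, …, 11 (9 of them) are such a set: any two sum to at least 3+4 = 7 and at most 10+11 = 21 < 23.
Pigeonhole: any 10th integer completes one of the 6 pairs, so 10 choices force a sum of 23.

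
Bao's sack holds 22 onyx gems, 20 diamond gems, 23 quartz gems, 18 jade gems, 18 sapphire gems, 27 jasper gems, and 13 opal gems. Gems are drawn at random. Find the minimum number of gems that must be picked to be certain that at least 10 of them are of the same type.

By pigeonhole, the 7 types are the holes; the gems drawn are the pigeons.
To avoid 10 of any one type, the worst case takes at most 9 of each type.
That gives 9 + 9 + 9 + 9 + 9 + 9 + 9 = 63 gems with no type reaching 10.
The next gem forces some type to 10, so 63 + 1 = 64.

64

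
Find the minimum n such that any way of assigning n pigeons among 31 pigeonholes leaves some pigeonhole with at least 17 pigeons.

497

With 496 pigeons one could put exactly 16 in each of the 31 pigeonholes, and no pigeonhole would reach 17.
Pigeonhole: one more pigeon must land in a pigeonhole that already has 16, giving it 17.
So 31 × 16 + 1 = 497 pigeons are required.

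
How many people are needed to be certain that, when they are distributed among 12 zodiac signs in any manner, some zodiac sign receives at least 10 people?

109

With 108 people one could put exactly 9 in each of the 12 zodiac signs, and no zodiac sign would reach 10.
Pigeonhole: one more person must land in a zodiac sign that already has 9, giving it 10.
So 12 × 9 + 1 = 109 people are required.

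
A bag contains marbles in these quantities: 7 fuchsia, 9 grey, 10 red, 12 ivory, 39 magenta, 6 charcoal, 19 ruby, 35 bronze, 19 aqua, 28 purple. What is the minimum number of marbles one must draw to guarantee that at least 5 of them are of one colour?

41

Put each drawn marble into a box by colour. The largest draw with every box below 5 takes min(count, 4) from each colour.
Σ min(cᵢ, 4) = 4 + 4 + 4 + 4 + 4 + 4 + 4 + 4 + 4 + 4 = 40.
Draw number 40 + 1 = 41 must push one box to 5.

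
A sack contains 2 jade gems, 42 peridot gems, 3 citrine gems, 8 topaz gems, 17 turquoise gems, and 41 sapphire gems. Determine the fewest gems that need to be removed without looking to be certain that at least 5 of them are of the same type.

22

Pigeonhole: the 6 types are the holes; the gems drawn are the pigeons.
To avoid 5 of any one type, the worst case takes at most 4 of each type, or every gem of a type that has fewer than 4.
That gives 2 + 4 + 3 + 4 + 4 + 4 = 21 gems with no type reaching 5.
The next gem forces some type to 5, so 21 + 1 = 22.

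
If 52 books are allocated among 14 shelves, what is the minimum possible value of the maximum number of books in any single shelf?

4

Pigeonhole: the 14 shelves are the holes and the 52 books are the pigeons.
If every shelf held at most 3 books, the total would be at most 14 × 3 = 42, which is less than 52.
So some shelf holds at least ⌈52/14⌉ = 4 books.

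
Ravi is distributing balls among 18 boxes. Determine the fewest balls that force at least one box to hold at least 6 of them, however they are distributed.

With 90 balls one could put exactly 5 in each of the 18 boxes, and no box would reach 6.
Pigeonhole: one more ball must land in a box that already has 5, giving it 6.
So 18 × 5 + 1 = 91 balls are required.

91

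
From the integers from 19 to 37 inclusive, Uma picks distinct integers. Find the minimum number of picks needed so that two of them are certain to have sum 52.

Group the elements by complementary pair {x, 52−x}: {19,33}, {20,32}, {21,31}, …, giving 7 two-element pairs; the single value 26 (it cannot pair with itself since the integers are distinct); and 4 integers whose partner 52−x falls outside [19,37].
Treating each of those 12 groups as a pigeonhole, one can pick one integer per group — 12 integers — with no two summing to 52.
The 13th integer lands in an occupied pair, forcing a sum of 52.

13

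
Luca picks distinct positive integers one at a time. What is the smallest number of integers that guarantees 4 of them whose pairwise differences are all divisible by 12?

Integers whose pairwise differences are multiples of 12 are exactly those sharing a remainder mod 12. The 12 residue classes mod 12 are the pigeonholes.
With 36 integers one could put 3 in each residue class and have no class reach 4.
The 37th integer pushes some class to 4, so 12·3 + 1 = 37.

37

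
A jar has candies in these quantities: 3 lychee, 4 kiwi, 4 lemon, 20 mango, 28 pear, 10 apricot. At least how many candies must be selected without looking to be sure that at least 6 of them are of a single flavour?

27

An adversary could hand out at most 5 candies per flavour (lychee, kiwi, lemon run out sooner): 3 + 4 + 4 + 5 + 5 + 5 = 26 candies and still no flavour has 6.
By the pigeonhole principle, one more candy lands in a flavour already at 5, so 27 draws are enough and 26 are not.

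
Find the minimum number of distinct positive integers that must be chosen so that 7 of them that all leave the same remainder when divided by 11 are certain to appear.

By the pigeonhole principle, the 11 residue classes mod 11 are the pigeonholes.
With 66 integers one could put 6 in each residue class and have no class reach 7.
The 67th integer pushes some class to 7, so 11·6 + 1 = 67.

67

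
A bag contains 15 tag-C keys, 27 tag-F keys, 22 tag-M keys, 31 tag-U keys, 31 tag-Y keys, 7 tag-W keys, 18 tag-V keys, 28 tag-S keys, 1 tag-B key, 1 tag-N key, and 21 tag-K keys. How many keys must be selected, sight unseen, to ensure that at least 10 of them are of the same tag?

By pigeonhole, put each drawn key into a box by tag. The largest draw with every box below 10 takes min(count, 9) from each tag; tags with fewer than 9 contribute all they have.
Σ min(cᵢ, 9) = 9 + 9 + 9 + 9 + 9 + 7 + 9 + 9 + 1 + 1 + 9 = 81.
Draw number 81 + 1 = 82 must push one box to 10.

82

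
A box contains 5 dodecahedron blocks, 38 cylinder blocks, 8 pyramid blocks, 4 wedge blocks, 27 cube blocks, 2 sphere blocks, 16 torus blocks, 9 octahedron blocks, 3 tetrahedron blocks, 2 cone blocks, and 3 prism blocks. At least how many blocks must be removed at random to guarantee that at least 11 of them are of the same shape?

An adversary could hand out at most 10 blocks per shape (8 shapes run out sooner): 5 + 10 + 8 + 4 + 10 + 2 + 10 + 9 + 3 + 2 + 3 = 66 blocks and still no shape has 11.
By the pigeonhole principle, one more block lands in a shape already at 10, so 67 draws are enough and 66 are not.

67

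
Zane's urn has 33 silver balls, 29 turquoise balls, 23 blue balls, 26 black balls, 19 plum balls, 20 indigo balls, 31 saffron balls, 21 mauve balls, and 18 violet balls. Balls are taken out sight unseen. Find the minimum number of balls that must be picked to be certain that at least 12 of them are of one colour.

100

By the pigeonhole principle, put each drawn ball into a box by colour. The largest draw with every box below 12 takes min(count, 11) from each colour.
Σ min(cᵢ, 11) = 11 + 11 + 11 + 11 + 11 + 11 + 11 + 11 + 11 = 99.
Draw number 99 + 1 = 100 must push one box to 12.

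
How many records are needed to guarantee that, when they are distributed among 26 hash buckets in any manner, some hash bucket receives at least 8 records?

183

With 182 records one could put exactly 7 in each of the 26 hash buckets, and no hash bucket would reach 8.
Pigeonhole: one more record must land in a hash bucket that already has 7, giving it 8.
So 26 × 7 + 1 = 183 records are required.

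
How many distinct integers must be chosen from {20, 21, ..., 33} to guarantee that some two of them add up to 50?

Two chosen integers sum to 50 exactly when both halves of some pair {x, 50−x} with 20 ≤ x ≤ 50−x ≤ 30 are chosen — 5 such pairs.
The remaining 4 elements (those with no distinct partner in range) can never complete a 50-sum, so the worst case takes all of them and one from each pair: 4 + 5 = 9.
By the pigeonhole principle, the 10th integer has to be the second member of some pair, so 9 + 1 = 10.

10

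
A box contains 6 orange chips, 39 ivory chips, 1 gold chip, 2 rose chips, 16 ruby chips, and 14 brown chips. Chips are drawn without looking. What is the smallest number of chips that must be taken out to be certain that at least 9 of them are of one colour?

Pigeonhole: the 6 colours are the holes; the chips drawn are the pigeons.
To avoid 9 of any one colour, the worst case takes at most 8 of each colour, or every chip of a colour that has fewer than 8.
That gives 6 + 8 + 1 + 2 + 8 + 8 = 33 chips with no colour reaching 9.
The next chip forces some colour to 9, so 33 + 1 = 34.

34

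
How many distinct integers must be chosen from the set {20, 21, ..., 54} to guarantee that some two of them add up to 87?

25

Two chosen integers sum to 87 exactly when both halves of some pair {x, 87−x} with 33 ≤ x ≤ 87−x ≤ 54 are chosen — 11 such pairs.
The remaining 13 elements (those with no distinct partner in range) can never complete a 87-sum, so the worst case takes all of them and one from each pair: 13 + 11 = 24.
By the pigeonhole principle, the 25th integer has to be the second member of some pair, so 24 + 1 = 25.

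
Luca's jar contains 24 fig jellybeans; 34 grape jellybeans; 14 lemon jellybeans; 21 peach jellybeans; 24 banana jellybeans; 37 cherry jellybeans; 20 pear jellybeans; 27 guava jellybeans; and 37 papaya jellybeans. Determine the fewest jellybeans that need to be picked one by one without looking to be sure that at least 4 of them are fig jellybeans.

218

In the worst case for collecting fig jellybeans, every non-fig jellybean comes out first.
There are 34 + 14 + 21 + 24 + 37 + 20 + 27 + 37 = 214 non-fig jellybeans altogether.
After those, each further jellybean must be fig, so 214 + 4 = 218 draws guarantee 4 fig jellybeans.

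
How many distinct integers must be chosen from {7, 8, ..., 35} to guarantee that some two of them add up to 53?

Group the elements by complementary pair {x, 53−x}: {18,35}, {19,34}, {20,33}, …, giving 9 two-element pairs and 11 integers whose partner 53−x falls outside [7,35].
Treating each of those 20 groups as a pigeonhole, one can pick one integer per group — 20 integers — with no two summing to 53.
The 21st integer lands in an occupied pair, forcing a sum of 53.

21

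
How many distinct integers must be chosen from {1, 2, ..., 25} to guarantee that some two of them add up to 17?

18

Two chosen integers sum to 17 exactly when both halves of some pair {x, 17−x} with 1 ≤ x ≤ 17−x ≤ 16 are chosen — 8 such pairs.
The remaining 9 elements (those with no distinct partner in range) can never complete a 17-sum, so the worst case takes all of them and one from each pair: 9 + 8 = 17.
The 18th integer has to be the second member of some pair, so 17 + 1 = 18.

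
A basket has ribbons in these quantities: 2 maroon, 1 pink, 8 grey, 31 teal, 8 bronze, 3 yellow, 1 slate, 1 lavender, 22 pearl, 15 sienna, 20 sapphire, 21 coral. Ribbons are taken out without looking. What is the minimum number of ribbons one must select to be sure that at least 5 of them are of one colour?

By pigeonhole, put each drawn ribbon into a box by colour. The largest draw with every box below 5 takes min(count, 4) from each colour; colours with fewer than 4 contribute all they have.
Σ min(cᵢ, 4) = 2 + 1 + 4 + 4 + 4 + 3 + 1 + 1 + 4 + 4 + 4 + 4 = 36.
Draw number 36 + 1 = 37 must push one box to 5.

37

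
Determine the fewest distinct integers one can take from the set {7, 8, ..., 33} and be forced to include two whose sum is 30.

20

A set avoiding the sum 30 can contain at most one of each pair {x, 30−x}, plus the 11 elements whose complement lies outside the range or equal to its own complement.
The integers 15, …, 33 (19 of them) are such a set: any two sum to at least 15+16 = 31 > 30.
Any 20th integer completes one of the 8 pairs, so 20 choices force a sum of 30.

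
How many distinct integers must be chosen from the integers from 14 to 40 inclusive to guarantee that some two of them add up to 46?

19

Two chosen integers sum to 46 exactly when both halves of some pair {x, 46−x} with 14 ≤ x ≤ 46−x ≤ 32 are chosen — 9 such pairs.
The remaining 9 elements (those with no distinct partner in range) can never complete a 46-sum, so the worst case takes all of them and one from each pair: 9 + 9 = 18.
The 19th integer has to be the second member of some pair, so 18 + 1 = 19.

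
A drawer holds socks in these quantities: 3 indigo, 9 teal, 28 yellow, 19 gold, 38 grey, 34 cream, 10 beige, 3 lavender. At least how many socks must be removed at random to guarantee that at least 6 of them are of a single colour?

37

Put each drawn sock into a box by colour. The largest draw with every box below 6 takes min(count, 5) from each colour; colours with fewer than 5 contribute all they have.
Σ min(cᵢ, 5) = 3 + 5 + 5 + 5 + 5 + 5 + 5 + 3 = 36.
Draw number 36 + 1 = 37 must push one box to 6.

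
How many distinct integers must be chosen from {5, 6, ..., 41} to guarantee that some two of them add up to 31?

A set avoiding the sum 31 can contain at most one of each pair {x, 31−x}, plus the 15 elements whose complement lies outside the range.
The integers 16, …, 41 (26 of them) are such a set: any two sum to at least 16+17 = 33 > 31.
Pigeonhole: any 27th integer completes one of the 11 pairs, so 27 choices force a sum of 31.

27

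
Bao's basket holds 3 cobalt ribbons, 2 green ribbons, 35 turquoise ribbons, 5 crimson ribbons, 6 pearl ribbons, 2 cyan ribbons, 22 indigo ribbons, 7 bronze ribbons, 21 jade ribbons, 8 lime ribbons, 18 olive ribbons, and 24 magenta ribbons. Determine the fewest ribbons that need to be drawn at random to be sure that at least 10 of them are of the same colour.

79

An adversary could hand out at most 9 ribbons per colour (7 colours run out sooner): 3 + 2 + 9 + 5 + 6 + 2 + 9 + 7 + 9 + 8 + 9 + 9 = 78 ribbons and still no colour has 10.
By pigeonhole, one more ribbon lands in a colour already at 9, so 79 draws are enough and 78 are not.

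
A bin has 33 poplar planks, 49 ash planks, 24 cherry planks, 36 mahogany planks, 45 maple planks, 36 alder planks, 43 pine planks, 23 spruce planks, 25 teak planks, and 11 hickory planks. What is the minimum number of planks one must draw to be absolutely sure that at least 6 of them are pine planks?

288

In the worst case for collecting pine planks, every non-pine plank comes out first.
There are 33 + 49 + 24 + 36 + 45 + 36 + 23 + 25 + 11 = 282 non-pine planks altogether.
After those, each further plank must be pine, so 282 + 6 = 288 draws guarantee 6 pine planks.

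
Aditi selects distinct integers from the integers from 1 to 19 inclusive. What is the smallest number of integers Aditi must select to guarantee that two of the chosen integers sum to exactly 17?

12

Group the elements by complementary pair {x, 17−x}: {1,16}, {2,15}, {3,14}, …, giving 8 two-element pairs and 3 integers whose partner 17−x falls outside [1,19].
Treating each of those 11 groups as a pigeonhole, one can pick one integer per group — 11 integers — with no two summing to 17.
The 12th integer lands in an occupied pair, forcing a sum of 17.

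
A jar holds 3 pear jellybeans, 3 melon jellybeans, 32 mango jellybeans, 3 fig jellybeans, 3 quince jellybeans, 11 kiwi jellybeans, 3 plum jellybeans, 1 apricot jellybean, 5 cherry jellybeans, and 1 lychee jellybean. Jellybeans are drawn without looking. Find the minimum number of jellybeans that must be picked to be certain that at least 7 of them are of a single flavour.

Put each drawn jellybean into a box by flavour. The largest draw with every box below 7 takes min(count, 6) from each flavour; flavours with fewer than 6 contribute all they have.
Σ min(cᵢ, 6) = 3 + 3 + 6 + 3 + 3 + 6 + 3 + 1 + 5 + 1 = 34.
Draw number 34 + 1 = 35 must push one box to 7.

35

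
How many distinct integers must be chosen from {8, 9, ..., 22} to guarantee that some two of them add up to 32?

10

A set avoiding the sum 32 can contain at most one of each pair {x, 32−x}, plus the 3 elements whose complement lies outside the range or equal to its own complement.
The integers 8, …, 16 (9 of them) are such a set: any two sum to at least 8+9 = 17 and at most 15+16 = 31 < 32.
Any 10th integer completes one of the 6 pairs, so 10 choices force a sum of 32.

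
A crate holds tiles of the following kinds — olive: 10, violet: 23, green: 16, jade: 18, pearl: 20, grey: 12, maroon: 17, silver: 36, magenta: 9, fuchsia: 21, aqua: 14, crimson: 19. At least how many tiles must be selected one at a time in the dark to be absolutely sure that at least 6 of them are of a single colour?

61

The 12 colours are the holes; the tiles drawn are the pigeons.
To avoid 6 of any one colour, the worst case takes at most 5 of each colour.
That gives 5 + 5 + 5 + 5 + 5 + 5 + 5 + 5 + 5 + 5 + 5 + 5 = 60 tiles with no colour reaching 6.
The next tile forces some colour to 6, so 60 + 1 = 61.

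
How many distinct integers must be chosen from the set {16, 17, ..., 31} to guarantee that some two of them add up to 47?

A set avoiding the sum 47 can contain at most one of each pair {x, 47−x}.
The integers 24, …, 31 (8 of them) are such a set: any two sum to at least 24+25 = 49 > 47.
Pigeonhole: any 9th integer completes one of the 8 pairs, so 9 choices force a sum of 47.

9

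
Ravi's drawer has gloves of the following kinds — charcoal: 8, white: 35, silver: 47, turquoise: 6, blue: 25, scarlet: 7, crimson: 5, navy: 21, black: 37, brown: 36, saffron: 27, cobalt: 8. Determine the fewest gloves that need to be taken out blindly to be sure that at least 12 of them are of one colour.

Put each drawn glove into a box by colour. The largest draw with every box below 12 takes min(count, 11) from each colour; colours with fewer than 11 contribute all they have.
Σ min(cᵢ, 11) = 8 + 11 + 11 + 6 + 11 + 7 + 5 + 11 + 11 + 11 + 11 + 8 = 111.
Draw number 111 + 1 = 112 must push one box to 12.

112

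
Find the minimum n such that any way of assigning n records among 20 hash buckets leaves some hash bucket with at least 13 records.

With 240 records one could put exactly 12 in each of the 20 hash buckets, and no hash bucket would reach 13.
One more record must land in a hash bucket that already has 12, giving it 13.
So 20 × 12 + 1 = 241 records are required.

241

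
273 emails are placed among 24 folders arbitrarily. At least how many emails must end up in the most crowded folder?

The 24 folders are the holes and the 273 emails are the pigeons.
If every folder held at most 11 emails, the total would be at most 24 × 11 = 264, which is less than 273.
So some folder holds at least ⌈273/24⌉ = 12 emails.

12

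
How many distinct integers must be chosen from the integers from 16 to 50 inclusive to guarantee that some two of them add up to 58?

23

Two chosen integers sum to 58 exactly when both halves of some pair {x, 58−x} with 16 ≤ x ≤ 58−x ≤ 42 are chosen — 13 such pairs.
The remaining 9 elements (those with no distinct partner in range) can never complete a 58-sum, so the worst case takes all of them and one from each pair: 9 + 13 = 22.
By pigeonhole, the 23rd integer has to be the second member of some pair, so 22 + 1 = 23.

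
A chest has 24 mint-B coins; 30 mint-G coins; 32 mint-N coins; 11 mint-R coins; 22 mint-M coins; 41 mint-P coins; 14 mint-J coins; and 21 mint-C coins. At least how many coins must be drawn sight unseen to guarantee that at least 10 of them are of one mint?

Put each drawn coin into a box by mint. The largest draw with every box below 10 takes min(count, 9) from each mint.
Σ min(cᵢ, 9) = 9 + 9 + 9 + 9 + 9 + 9 + 9 + 9 = 72.
Draw number 72 + 1 = 73 must push one box to 10.

73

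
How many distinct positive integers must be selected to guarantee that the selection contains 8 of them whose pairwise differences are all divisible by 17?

120

Integers whose pairwise differences are multiples of 17 are exactly those sharing a remainder mod 17. By the pigeonhole principle, the 17 residue classes mod 17 are the pigeonholes.
With 119 integers one could put 7 in each residue class and have no class reach 8.
The 120th integer pushes some class to 8, so 17·7 + 1 = 120.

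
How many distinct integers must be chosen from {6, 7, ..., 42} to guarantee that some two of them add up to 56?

Group the elements by complementary pair {x, 56−x}: {14,42}, {15,41}, {16,40}, …, giving 14 two-element pairs; the single value 28 (it cannot pair with itself since the integers are distinct); and 8 integers whose partner 56−x falls outside [6,42].
By pigeonhole, treating each of those 23 groups as a pigeonhole, one can pick one integer per group — 23 integers — with no two summing to 56.
The 24th integer lands in an occupied pair, forcing a sum of 56.

24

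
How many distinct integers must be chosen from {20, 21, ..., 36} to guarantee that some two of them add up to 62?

Two chosen integers sum to 62 exactly when both halves of some pair {x, 62−x} with 26 ≤ x ≤ 62−x ≤ 36 are chosen — 5 such pairs.
The remaining 7 elements (those with no distinct partner in range) can never complete a 62-sum, so the worst case takes all of them and one from each pair: 7 + 5 = 12.
The 13th integer has to be the second member of some pair, so 12 + 1 = 13.

13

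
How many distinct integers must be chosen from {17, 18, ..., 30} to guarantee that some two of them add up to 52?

11

A set avoiding the sum 52 can contain at most one of each pair {x, 52−x}, plus the 6 elements whose complement lies outside the range or equal to its own complement.
The integers 17, …, 26 (10 of them) are such a set: any two sum to at least 17+18 = 35 and at most 25+26 = 51 < 52.
By pigeonhole, any 11th integer completes one of the 4 pairs, so 11 choices force a sum of 52.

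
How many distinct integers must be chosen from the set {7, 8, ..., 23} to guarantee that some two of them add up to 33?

Group the elements by complementary pair {x, 33−x}: {10,23}, {11,22}, {12,21}, …, giving 7 two-element pairs and 3 integers whose partner 33−x falls outside [7,23].
Pigeonhole: treating each of those 10 groups as a pigeonhole, one can pick one integer per group — 10 integers — with no two summing to 33.
The 11th integer lands in an occupied pair, forcing a sum of 33.

11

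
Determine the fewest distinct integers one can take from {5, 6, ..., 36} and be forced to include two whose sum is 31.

22

A set avoiding the sum 31 can contain at most one of each pair {x, 31−x}, plus the 10 elements whose complement lies outside the range.
The integers 16, …, 36 (21 of them) are such a set: any two sum to at least 16+17 = 33 > 31.
By pigeonhole, any 22nd integer completes one of the 11 pairs, so 22 choices force a sum of 31.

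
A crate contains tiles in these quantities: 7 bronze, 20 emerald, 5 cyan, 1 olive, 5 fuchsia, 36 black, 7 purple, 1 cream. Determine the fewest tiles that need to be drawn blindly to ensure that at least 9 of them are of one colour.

43

Put each drawn tile into a box by colour. The largest draw with every box below 9 takes min(count, 8) from each colour; colours with fewer than 8 contribute all they have.
Σ min(cᵢ, 8) = 7 + 8 + 5 + 1 + 5 + 8 + 7 + 1 = 42.
Draw number 42 + 1 = 43 must push one box to 9.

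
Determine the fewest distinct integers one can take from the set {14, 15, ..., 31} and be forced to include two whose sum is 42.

12

Group the elements by complementary pair {x, 42−x}: {14,28}, {15,27}, {16,26}, …, giving 7 two-element pairs, the single value 21 (it cannot pair with itself since the integers are distinct), and 3 integers whose partner 42−x falls outside [14,31].
Pigeonhole: treating each of those 11 groups as a pigeonhole, one can pick one integer per group — 11 integers — with no two summing to 42.
The 12th integer lands in an occupied pair, forcing a sum of 42.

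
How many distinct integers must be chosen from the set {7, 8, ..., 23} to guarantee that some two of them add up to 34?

A set avoiding the sum 34 can contain at most one of each pair {x, 34−x}, plus the 5 elements whose complement lies outside the range or equal to its own complement.
The integers 7, …, 17 (11 of them) are such a set: any two sum to at least 7+8 = 15 and at most 16+17 = 33 < 34.
By pigeonhole, any 12th integer completes one of the 6 pairs, so 12 choices force a sum of 34.

12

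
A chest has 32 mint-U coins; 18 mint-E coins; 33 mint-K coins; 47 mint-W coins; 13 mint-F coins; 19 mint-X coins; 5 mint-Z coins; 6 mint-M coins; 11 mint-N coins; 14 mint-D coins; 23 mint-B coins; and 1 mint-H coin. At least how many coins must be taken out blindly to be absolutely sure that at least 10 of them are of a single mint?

94

Put each drawn coin into a box by mint. The largest draw with every box below 10 takes min(count, 9) from each mint; mints with fewer than 9 contribute all they have.
Σ min(cᵢ, 9) = 9 + 9 + 9 + 9 + 9 + 9 + 5 + 6 + 9 + 9 + 9 + 1 = 93.
Draw number 93 + 1 = 94 must push one box to 10.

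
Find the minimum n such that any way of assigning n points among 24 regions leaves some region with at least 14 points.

With 312 points one could put exactly 13 in each of the 24 regions, and no region would reach 14.
One more point must land in a region that already has 13, giving it 14.
So 24 × 13 + 1 = 313 points are required.

313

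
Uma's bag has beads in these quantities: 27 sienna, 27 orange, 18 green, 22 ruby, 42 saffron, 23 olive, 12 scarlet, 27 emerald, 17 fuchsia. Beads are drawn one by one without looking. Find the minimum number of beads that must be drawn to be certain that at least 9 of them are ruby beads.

In the worst case for collecting ruby beads, every non-ruby bead comes out first.
There are 27 + 27 + 18 + 42 + 23 + 12 + 27 + 17 = 193 non-ruby beads altogether.
After those, each further bead must be ruby, so 193 + 9 = 202 draws guarantee 9 ruby beads.

202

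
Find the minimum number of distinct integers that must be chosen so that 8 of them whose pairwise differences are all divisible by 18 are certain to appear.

Integers whose pairwise differences are multiples of 18 are exactly those sharing a remainder mod 18. Pigeonhole: the 18 residue classes mod 18 are the pigeonholes.
With 126 integers one could put 7 in each residue class and have no class reach 8.
The 127th integer pushes some class to 8, so 18·7 + 1 = 127.

127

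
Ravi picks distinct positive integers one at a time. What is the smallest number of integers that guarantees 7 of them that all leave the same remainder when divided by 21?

The 21 residue classes mod 21 are the pigeonholes.
With 126 integers one could put 6 in each residue class and have no class reach 7.
The 127th integer pushes some class to 7, so 21·6 + 1 = 127.

127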